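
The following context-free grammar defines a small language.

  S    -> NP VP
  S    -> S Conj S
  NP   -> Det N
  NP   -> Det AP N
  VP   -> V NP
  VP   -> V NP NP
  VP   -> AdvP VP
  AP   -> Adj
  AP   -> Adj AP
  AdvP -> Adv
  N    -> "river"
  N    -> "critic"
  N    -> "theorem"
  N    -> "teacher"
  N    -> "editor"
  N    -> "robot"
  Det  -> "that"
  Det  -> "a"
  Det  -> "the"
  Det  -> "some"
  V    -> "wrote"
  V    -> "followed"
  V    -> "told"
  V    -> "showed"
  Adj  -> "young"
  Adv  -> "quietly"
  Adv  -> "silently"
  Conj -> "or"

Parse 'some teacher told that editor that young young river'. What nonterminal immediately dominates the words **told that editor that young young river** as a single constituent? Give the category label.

S
  NP
    Det: some
    N: teacher
  VP
    V: told
    NP
      Det: that
      N: editor
    NP
      Det: that
      AP
        Adj: young
        AP
          Adj: young
      N: river
The span 'told that editor that young young river' is the VP node built by VP → V NP NP.

VP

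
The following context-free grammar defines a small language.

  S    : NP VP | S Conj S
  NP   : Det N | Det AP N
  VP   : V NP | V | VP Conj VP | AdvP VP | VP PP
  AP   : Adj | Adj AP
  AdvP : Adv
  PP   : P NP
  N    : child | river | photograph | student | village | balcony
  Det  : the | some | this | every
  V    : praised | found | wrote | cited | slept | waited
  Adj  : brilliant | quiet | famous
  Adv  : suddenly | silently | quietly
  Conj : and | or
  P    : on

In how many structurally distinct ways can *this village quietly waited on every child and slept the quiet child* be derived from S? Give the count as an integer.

Two of the 3 distinct bracketings:
[S [NP [Det this] [N village]] [VP [VP [AdvP [Adv quietly]] [VP [VP [V waited]] [PP [P on] [NP [Det every] [N child]]]]] [Conj and] [VP [V slept] [NP [Det the] [AP [Adj quiet]] [N child]]]]]
[S [NP [Det this] [N village]] [VP [VP [VP [AdvP [Adv quietly]] [VP [V waited]]] [PP [P on] [NP [Det every] [N child]]]] [Conj and] [VP [V slept] [NP [Det the] [AP [Adj quiet]] [N child]]]]]
The trees differ in how a recursive rule is bracketed over the same span.

3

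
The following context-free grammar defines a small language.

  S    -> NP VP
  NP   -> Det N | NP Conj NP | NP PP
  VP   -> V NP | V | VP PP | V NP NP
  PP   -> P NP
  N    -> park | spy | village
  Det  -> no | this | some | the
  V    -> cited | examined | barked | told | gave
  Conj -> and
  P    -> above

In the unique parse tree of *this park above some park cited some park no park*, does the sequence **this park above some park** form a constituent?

[S [NP [NP [Det this] [N park]] [PP [P above] [NP [Det some] [N park]]]] [VP [V cited] [NP [Det some] [N park]] [NP [Det no] [N park]]]]
The words 'this park above some park' are exhaustively dominated by a single NP node (built by NP → NP PP), so they form a constituent.

Yes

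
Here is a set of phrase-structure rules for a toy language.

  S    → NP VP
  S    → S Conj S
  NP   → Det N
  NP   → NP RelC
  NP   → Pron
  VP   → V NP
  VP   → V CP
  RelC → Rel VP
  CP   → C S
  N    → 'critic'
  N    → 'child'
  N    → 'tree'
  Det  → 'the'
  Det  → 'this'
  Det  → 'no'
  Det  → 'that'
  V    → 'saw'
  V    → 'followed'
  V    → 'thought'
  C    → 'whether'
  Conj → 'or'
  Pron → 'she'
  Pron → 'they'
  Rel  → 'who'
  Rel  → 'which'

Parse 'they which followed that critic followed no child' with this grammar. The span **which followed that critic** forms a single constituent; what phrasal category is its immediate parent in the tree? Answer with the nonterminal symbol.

NP

[S [NP [NP [Pron they]] [RelC [Rel which] [VP [V followed] [NP [Det that] [N critic]]]]] [VP [V followed] [NP [Det no] [N child]]]]
The span 'which followed that critic' is the RelC node built by RelC → Rel VP.
Its mother is the NP built by NP → NP RelC.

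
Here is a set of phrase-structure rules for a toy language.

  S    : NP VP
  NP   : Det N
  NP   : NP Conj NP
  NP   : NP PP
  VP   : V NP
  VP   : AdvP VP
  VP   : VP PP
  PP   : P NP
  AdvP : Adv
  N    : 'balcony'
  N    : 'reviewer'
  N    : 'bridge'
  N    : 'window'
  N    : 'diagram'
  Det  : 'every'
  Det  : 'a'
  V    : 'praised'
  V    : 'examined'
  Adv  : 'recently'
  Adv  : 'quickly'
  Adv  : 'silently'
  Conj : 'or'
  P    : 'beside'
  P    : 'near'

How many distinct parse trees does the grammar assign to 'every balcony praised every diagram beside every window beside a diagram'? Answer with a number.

Two of the 5 distinct bracketings:
[S [NP [Det every] [N balcony]] [VP [V praised] [NP [NP [Det every] [N diagram]] [PP [P beside] [NP [NP [Det every] [N window]] [PP [P beside] [NP [Det a] [N diagram]]]]]]]]
[S [NP [Det every] [N balcony]] [VP [V praised] [NP [NP [NP [Det every] [N diagram]] [PP [P beside] [NP [Det every] [N window]]]] [PP [P beside] [NP [Det a] [N diagram]]]]]]
The trees differ in how a recursive rule is bracketed over the same span.

5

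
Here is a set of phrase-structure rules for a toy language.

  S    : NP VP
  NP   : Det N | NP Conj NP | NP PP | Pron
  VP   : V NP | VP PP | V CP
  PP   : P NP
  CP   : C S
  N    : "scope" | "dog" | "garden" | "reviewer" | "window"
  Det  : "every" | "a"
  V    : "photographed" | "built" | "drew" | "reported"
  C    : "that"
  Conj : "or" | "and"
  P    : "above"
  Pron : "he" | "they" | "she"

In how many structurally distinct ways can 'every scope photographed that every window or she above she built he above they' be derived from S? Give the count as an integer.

Two of the 6 distinct bracketings:
[S [NP [Det every] [N scope]] [VP [VP [V photographed] [CP [C that] [S [NP [NP [Det every] [N window]] [Conj or] [NP [NP [Pron she]] [PP [P above] [NP [Pron she]]]]] [VP [V built] [NP [Pron he]]]]]] [PP [P above] [NP [Pron they]]]]]
[S [NP [Det every] [N scope]] [VP [VP [V photographed] [CP [C that] [S [NP [NP [NP [Det every] [N window]] [Conj or] [NP [Pron she]]] [PP [P above] [NP [Pron she]]]] [VP [V built] [NP [Pron he]]]]]] [PP [P above] [NP [Pron they]]]]]
The trees differ in how a recursive rule is bracketed over the same span.

6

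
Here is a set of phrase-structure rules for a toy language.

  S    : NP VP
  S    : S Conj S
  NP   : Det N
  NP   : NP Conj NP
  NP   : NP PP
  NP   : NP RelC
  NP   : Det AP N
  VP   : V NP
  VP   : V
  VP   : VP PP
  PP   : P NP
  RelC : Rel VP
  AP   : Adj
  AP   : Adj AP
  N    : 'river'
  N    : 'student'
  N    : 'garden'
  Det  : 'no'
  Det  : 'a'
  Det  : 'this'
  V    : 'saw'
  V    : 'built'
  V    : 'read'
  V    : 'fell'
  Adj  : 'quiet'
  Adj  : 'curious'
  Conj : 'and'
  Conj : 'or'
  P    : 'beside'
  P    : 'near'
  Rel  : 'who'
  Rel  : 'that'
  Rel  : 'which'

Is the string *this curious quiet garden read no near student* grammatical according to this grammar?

Ungrammatical

A Det word can never sit immediately before a P word in any string this grammar generates, so the substring 'no near' rules out a derivation.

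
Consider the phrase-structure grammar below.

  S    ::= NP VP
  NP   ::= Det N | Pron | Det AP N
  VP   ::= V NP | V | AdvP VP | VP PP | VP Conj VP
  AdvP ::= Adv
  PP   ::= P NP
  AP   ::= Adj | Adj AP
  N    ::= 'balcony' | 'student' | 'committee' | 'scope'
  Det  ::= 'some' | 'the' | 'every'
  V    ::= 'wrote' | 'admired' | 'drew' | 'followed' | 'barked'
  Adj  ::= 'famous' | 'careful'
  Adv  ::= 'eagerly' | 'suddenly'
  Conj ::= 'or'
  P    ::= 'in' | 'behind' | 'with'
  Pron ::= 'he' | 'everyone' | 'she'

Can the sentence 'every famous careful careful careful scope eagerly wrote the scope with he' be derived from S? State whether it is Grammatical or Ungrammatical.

Grammatical

S
  NP
    Det: every
    AP
      Adj: famous
      AP
        Adj: careful
        AP
          Adj: careful
          AP
            Adj: careful
    N: scope
  VP
    AdvP
      Adv: eagerly
    VP
      VP
        V: wrote
        NP
          Det: the
          N: scope
      PP
        P: with
        NP
          Pron: he
Each bracket corresponds to one application of a listed rule, so the string is derivable from S.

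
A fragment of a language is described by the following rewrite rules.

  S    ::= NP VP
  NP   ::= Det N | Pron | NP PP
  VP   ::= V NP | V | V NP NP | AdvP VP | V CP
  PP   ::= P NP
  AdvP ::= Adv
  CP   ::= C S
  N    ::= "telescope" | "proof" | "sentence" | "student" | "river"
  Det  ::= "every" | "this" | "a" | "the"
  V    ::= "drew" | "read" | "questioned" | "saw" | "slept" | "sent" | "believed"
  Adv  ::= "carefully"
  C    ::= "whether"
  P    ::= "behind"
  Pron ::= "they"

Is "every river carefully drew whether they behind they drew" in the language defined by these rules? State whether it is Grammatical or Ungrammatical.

Grammatical

S
  NP
    Det: every
    N: river
  VP
    AdvP
      Adv: carefully
    VP
      V: drew
      CP
        C: whether
        S
          NP
            NP
              Pron: they
            PP
              P: behind
              NP
                Pron: they
          VP
            V: drew
The bracketing above is licensed at every node by one of the given productions, with S at the root.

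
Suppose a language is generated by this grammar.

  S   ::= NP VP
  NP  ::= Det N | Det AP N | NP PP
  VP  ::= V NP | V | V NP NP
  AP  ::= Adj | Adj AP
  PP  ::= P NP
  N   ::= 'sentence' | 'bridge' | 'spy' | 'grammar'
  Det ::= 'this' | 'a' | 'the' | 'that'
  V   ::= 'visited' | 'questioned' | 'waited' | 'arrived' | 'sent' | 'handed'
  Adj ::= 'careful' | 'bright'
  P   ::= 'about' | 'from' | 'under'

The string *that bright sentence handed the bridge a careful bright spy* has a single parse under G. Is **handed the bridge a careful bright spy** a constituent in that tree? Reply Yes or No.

Yes

[S [NP [Det that] [AP [Adj bright]] [N sentence]] [VP [V handed] [NP [Det the] [N bridge]] [NP [Det a] [AP [Adj careful] [AP [Adj bright]]] [N spy]]]]
The words 'handed the bridge a careful bright spy' are exhaustively dominated by a single VP node (built by VP → V NP NP), so they form a constituent.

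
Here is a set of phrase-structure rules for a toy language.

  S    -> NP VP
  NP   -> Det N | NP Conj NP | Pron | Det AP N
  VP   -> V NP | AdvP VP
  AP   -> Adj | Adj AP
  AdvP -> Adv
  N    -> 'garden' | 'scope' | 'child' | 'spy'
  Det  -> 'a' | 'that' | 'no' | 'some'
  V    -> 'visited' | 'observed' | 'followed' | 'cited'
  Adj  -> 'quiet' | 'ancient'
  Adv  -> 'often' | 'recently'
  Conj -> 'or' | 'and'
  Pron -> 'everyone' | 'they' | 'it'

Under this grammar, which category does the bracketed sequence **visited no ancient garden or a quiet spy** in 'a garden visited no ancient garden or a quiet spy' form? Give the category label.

[S [NP [Det a] [N garden]] [VP [V visited] [NP [NP [Det no] [AP [Adj ancient]] [N garden]] [Conj or] [NP [Det a] [AP [Adj quiet]] [N spy]]]]]
The span 'visited no ancient garden or a quiet spy' is the VP node built by VP → V NP.

VP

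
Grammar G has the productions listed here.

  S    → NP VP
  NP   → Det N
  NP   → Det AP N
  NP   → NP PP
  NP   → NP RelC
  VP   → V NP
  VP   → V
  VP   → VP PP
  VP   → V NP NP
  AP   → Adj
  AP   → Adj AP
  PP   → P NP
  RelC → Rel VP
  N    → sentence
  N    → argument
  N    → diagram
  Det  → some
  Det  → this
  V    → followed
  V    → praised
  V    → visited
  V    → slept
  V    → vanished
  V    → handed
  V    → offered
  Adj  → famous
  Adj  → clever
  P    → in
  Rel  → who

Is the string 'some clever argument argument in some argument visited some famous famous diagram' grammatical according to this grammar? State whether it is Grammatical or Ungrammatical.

An N word can never sit immediately before an N word in any string this grammar generates, so the substring 'argument argument' rules out a derivation.

Ungrammatical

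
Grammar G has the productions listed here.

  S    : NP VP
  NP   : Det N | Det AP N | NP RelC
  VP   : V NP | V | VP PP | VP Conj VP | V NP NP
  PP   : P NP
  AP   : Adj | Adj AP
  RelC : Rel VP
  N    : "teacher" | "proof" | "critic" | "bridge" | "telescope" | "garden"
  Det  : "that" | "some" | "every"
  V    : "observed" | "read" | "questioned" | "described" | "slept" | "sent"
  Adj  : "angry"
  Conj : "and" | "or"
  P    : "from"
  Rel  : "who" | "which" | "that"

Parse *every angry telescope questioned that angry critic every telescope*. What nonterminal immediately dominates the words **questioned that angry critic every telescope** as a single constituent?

VP

[S [NP [Det every] [AP [Adj angry]] [N telescope]] [VP [V questioned] [NP [Det that] [AP [Adj angry]] [N critic]] [NP [Det every] [N telescope]]]]
The span 'questioned that angry critic every telescope' is the VP node built by VP → V NP NP.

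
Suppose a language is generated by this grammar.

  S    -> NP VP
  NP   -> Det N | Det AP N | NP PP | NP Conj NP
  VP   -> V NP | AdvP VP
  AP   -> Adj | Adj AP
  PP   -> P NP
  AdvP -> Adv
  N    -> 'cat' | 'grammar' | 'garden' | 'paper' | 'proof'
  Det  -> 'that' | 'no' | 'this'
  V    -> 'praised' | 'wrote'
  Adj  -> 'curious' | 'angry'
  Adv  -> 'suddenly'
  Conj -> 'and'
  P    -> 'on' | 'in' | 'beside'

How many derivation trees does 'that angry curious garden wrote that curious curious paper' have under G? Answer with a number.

1

[S [NP [Det that] [AP [Adj angry] [AP [Adj curious]]] [N garden]] [VP [V wrote] [NP [Det that] [AP [Adj curious] [AP [Adj curious]]] [N paper]]]]
No rule offers an alternative attachment or grouping for any span, so this is the only derivation.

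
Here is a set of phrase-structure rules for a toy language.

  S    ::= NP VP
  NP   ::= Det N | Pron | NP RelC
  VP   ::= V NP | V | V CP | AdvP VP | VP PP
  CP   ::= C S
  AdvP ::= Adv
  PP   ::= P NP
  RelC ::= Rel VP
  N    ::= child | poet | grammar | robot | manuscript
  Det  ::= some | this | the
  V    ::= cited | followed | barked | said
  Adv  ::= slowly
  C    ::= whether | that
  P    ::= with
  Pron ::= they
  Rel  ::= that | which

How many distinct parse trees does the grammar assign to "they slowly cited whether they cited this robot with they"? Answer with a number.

3

Two of the 3 distinct bracketings:
[S [NP [Pron they]] [VP [AdvP [Adv slowly]] [VP [V cited] [CP [C whether] [S [NP [Pron they]] [VP [VP [V cited] [NP [Det this] [N robot]]] [PP [P with] [NP [Pron they]]]]]]]]]
[S [NP [Pron they]] [VP [AdvP [Adv slowly]] [VP [VP [V cited] [CP [C whether] [S [NP [Pron they]] [VP [V cited] [NP [Det this] [N robot]]]]]] [PP [P with] [NP [Pron they]]]]]]
The trees differ in how a recursive rule is bracketed over the same span.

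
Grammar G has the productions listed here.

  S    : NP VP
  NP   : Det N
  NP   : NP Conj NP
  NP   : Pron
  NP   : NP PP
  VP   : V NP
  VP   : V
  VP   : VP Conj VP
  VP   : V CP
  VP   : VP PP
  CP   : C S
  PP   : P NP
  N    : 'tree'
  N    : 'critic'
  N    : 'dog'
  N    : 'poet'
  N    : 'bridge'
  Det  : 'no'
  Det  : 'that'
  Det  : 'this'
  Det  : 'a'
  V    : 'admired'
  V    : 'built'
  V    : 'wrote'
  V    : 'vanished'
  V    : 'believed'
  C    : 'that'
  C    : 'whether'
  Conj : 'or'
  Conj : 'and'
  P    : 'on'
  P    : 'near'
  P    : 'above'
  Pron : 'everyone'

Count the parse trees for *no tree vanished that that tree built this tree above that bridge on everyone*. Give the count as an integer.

Two of the 9 distinct bracketings:
[S [NP [Det no] [N tree]] [VP [V vanished] [CP [C that] [S [NP [Det that] [N tree]] [VP [V built] [NP [NP [Det this] [N tree]] [PP [P above] [NP [NP [Det that] [N bridge]] [PP [P on] [NP [Pron everyone]]]]]]]]]]]
[S [NP [Det no] [N tree]] [VP [V vanished] [CP [C that] [S [NP [Det that] [N tree]] [VP [V built] [NP [NP [NP [Det this] [N tree]] [PP [P above] [NP [Det that] [N bridge]]]] [PP [P on] [NP [Pron everyone]]]]]]]]]
The trees differ in how a recursive rule is bracketed over the same span.

9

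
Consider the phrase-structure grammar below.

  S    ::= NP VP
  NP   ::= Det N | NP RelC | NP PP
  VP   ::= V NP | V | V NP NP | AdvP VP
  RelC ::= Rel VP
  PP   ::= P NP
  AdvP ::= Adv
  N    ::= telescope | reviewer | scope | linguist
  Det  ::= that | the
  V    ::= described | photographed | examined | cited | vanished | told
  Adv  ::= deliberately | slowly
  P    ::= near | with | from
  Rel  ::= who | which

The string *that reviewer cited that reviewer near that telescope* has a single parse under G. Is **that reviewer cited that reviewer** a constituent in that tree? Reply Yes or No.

No

[S [NP [Det that] [N reviewer]] [VP [V cited] [NP [NP [Det that] [N reviewer]] [PP [P near] [NP [Det that] [N telescope]]]]]]
The smallest constituent containing 'that reviewer cited that reviewer' is the S spanning 'that reviewer cited that reviewer near that telescope'; no single node in the tree dominates exactly the given words.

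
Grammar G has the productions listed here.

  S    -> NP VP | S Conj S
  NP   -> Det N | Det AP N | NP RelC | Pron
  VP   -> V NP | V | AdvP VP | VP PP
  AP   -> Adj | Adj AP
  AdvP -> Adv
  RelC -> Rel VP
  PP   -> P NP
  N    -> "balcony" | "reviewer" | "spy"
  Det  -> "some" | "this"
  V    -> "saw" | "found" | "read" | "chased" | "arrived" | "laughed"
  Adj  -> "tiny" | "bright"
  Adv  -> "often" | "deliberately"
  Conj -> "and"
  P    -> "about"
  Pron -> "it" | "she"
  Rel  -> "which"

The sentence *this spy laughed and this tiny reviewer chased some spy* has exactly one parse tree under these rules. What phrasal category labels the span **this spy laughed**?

S
  S
    NP
      Det: this
      N: spy
    VP
      V: laughed
  Conj: and
  S
    NP
      Det: this
      AP
        Adj: tiny
      N: reviewer
    VP
      V: chased
      NP
        Det: some
        N: spy
The span 'this spy laughed' is the S node built by S → NP VP.

S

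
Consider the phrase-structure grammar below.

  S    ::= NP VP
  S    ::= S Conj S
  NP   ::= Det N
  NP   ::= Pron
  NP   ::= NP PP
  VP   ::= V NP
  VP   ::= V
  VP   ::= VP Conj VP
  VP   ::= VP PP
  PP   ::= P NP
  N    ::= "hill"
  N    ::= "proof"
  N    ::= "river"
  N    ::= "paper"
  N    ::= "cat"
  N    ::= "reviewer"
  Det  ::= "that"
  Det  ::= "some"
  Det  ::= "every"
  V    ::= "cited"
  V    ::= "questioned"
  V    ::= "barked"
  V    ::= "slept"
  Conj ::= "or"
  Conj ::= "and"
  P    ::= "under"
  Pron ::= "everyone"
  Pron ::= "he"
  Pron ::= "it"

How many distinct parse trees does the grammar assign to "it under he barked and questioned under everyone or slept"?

Two of the 3 distinct bracketings:
[S [NP [NP [Pron it]] [PP [P under] [NP [Pron he]]]] [VP [VP [V barked]] [Conj and] [VP [VP [VP [V questioned]] [PP [P under] [NP [Pron everyone]]]] [Conj or] [VP [V slept]]]]]
[S [NP [NP [Pron it]] [PP [P under] [NP [Pron he]]]] [VP [VP [VP [V barked]] [Conj and] [VP [VP [V questioned]] [PP [P under] [NP [Pron everyone]]]]] [Conj or] [VP [V slept]]]]
The trees differ in how a recursive rule is bracketed over the same span.

3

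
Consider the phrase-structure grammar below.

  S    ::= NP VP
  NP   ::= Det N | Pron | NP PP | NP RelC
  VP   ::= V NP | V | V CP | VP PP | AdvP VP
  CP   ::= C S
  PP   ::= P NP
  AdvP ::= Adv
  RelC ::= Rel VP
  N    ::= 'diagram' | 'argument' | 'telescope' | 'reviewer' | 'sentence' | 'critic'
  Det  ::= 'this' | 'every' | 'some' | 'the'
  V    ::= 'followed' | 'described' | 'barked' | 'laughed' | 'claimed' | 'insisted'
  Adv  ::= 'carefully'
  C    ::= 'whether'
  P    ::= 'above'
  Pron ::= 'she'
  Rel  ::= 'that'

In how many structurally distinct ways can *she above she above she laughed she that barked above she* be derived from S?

6

Two of the 6 distinct bracketings:
[S [NP [NP [Pron she]] [PP [P above] [NP [NP [Pron she]] [PP [P above] [NP [Pron she]]]]]] [VP [V laughed] [NP [NP [NP [Pron she]] [RelC [Rel that] [VP [V barked]]]] [PP [P above] [NP [Pron she]]]]]]
[S [NP [NP [Pron she]] [PP [P above] [NP [NP [Pron she]] [PP [P above] [NP [Pron she]]]]]] [VP [V laughed] [NP [NP [Pron she]] [RelC [Rel that] [VP [VP [V barked]] [PP [P above] [NP [Pron she]]]]]]]]
The difference turns on whether VP → VP PP is used at the relevant span, versus an alternative expansion of VP.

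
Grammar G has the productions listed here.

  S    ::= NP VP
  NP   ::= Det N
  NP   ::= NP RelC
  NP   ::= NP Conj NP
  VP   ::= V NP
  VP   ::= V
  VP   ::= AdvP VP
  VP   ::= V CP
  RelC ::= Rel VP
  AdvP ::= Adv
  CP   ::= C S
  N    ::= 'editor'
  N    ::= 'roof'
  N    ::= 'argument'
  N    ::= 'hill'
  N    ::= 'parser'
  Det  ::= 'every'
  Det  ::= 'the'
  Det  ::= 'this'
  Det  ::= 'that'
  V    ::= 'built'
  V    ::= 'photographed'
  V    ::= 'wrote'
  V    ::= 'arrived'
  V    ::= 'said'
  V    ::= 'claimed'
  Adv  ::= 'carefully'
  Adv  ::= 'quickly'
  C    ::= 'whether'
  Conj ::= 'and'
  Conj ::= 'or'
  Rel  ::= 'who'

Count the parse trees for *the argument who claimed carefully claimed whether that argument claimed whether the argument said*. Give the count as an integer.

1

[S [NP [NP [Det the] [N argument]] [RelC [Rel who] [VP [V claimed]]]] [VP [AdvP [Adv carefully]] [VP [V claimed] [CP [C whether] [S [NP [Det that] [N argument]] [VP [V claimed] [CP [C whether] [S [NP [Det the] [N argument]] [VP [V said]]]]]]]]]]
No rule offers an alternative attachment or grouping for any span, so this is the only derivation.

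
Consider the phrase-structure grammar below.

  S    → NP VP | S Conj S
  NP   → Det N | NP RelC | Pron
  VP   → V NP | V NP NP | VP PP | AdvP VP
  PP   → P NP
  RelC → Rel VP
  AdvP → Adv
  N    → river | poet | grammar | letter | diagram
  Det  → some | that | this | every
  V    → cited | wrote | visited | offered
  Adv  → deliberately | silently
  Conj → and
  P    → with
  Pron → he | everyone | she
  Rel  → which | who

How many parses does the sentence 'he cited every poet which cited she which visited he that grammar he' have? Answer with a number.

Two of the 4 distinct bracketings:
[S [NP [Pron he]] [VP [V cited] [NP [NP [Det every] [N poet]] [RelC [Rel which] [VP [V cited] [NP [NP [Pron she]] [RelC [Rel which] [VP [V visited] [NP [Pron he]] [NP [Det that] [N grammar]]]]] [NP [Pron he]]]]]]]
[S [NP [Pron he]] [VP [V cited] [NP [NP [Det every] [N poet]] [RelC [Rel which] [VP [V cited] [NP [NP [Pron she]] [RelC [Rel which] [VP [V visited] [NP [Pron he]] [NP [Det that] [N grammar]]]]]]]] [NP [Pron he]]]]
The trees differ in how a recursive rule is bracketed over the same span.

4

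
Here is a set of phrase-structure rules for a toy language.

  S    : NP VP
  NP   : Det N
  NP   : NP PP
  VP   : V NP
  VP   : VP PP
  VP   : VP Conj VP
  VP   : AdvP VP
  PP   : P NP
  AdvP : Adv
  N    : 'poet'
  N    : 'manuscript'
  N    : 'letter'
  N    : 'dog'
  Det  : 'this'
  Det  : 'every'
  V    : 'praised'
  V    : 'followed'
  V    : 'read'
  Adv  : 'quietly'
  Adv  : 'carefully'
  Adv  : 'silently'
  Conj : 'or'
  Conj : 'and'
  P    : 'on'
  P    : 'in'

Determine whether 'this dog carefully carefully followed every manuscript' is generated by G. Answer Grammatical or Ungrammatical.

[S [NP [Det this] [N dog]] [VP [AdvP [Adv carefully]] [VP [AdvP [Adv carefully]] [VP [V followed] [NP [Det every] [N manuscript]]]]]]
Each bracket corresponds to one application of a listed rule, so the string is derivable from S.

Grammatical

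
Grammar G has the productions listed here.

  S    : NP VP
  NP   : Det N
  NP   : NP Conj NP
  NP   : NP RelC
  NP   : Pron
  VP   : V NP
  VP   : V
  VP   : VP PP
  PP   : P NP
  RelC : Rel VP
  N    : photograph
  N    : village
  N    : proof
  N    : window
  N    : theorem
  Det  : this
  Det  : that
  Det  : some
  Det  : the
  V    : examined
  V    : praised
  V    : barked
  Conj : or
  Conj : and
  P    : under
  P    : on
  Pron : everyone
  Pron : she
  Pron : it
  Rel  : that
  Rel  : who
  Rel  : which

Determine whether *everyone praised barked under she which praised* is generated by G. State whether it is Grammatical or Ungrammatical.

For S → NP VP, the only prefix that parses as NP is 'everyone', but the remainder 'praised barked under she which praised' is not a VP under these rules.

Ungrammatical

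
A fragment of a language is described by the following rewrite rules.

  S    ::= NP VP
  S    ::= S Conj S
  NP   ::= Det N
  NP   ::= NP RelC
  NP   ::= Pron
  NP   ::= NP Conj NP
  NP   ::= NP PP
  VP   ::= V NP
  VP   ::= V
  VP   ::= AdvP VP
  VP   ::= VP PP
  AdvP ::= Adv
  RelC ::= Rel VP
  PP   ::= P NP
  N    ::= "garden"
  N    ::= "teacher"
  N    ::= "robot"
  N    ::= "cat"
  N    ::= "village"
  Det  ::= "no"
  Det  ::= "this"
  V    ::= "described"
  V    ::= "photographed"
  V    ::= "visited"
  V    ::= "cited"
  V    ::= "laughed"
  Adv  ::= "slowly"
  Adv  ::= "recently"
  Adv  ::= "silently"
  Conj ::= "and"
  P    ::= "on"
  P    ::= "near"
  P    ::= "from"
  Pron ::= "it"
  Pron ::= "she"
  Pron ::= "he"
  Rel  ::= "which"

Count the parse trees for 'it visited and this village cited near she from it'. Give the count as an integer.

The two bracketings:
[S [S [NP [Pron it]] [VP [V visited]]] [Conj and] [S [NP [Det this] [N village]] [VP [VP [V cited]] [PP [P near] [NP [NP [Pron she]] [PP [P from] [NP [Pron it]]]]]]]]
[S [S [NP [Pron it]] [VP [V visited]]] [Conj and] [S [NP [Det this] [N village]] [VP [VP [VP [V cited]] [PP [P near] [NP [Pron she]]]] [PP [P from] [NP [Pron it]]]]]]
The difference turns on whether NP → NP PP is used at the relevant span, versus an alternative expansion of NP.

2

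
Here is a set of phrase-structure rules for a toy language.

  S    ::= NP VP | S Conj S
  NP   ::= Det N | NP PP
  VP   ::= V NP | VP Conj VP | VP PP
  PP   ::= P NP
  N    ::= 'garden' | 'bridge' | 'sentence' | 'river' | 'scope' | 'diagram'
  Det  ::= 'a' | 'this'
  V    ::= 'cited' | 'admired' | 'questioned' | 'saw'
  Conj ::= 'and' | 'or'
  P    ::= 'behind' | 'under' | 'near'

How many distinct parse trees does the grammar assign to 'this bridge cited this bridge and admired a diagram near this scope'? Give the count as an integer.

Two of the 3 distinct bracketings:
[S [NP [Det this] [N bridge]] [VP [VP [V cited] [NP [Det this] [N bridge]]] [Conj and] [VP [V admired] [NP [NP [Det a] [N diagram]] [PP [P near] [NP [Det this] [N scope]]]]]]]
[S [NP [Det this] [N bridge]] [VP [VP [V cited] [NP [Det this] [N bridge]]] [Conj and] [VP [VP [V admired] [NP [Det a] [N diagram]]] [PP [P near] [NP [Det this] [N scope]]]]]]
The difference turns on whether NP → NP PP is used at the relevant span, versus an alternative expansion of NP.

3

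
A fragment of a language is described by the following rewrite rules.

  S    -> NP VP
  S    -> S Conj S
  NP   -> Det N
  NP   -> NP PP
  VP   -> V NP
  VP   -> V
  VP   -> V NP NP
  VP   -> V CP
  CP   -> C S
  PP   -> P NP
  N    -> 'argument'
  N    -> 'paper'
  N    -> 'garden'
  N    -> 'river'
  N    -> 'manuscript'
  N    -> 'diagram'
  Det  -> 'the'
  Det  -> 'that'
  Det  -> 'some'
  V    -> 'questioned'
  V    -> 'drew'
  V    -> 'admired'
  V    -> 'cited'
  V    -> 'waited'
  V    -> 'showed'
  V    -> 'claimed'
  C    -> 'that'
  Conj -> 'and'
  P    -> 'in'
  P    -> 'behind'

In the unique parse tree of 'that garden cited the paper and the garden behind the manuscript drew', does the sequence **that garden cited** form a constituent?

No

[S [S [NP [Det that] [N garden]] [VP [V cited] [NP [Det the] [N paper]]]] [Conj and] [S [NP [NP [Det the] [N garden]] [PP [P behind] [NP [Det the] [N manuscript]]]] [VP [V drew]]]]
The smallest constituent containing 'that garden cited' is the S spanning 'that garden cited the paper'; no single node in the tree dominates exactly the given words.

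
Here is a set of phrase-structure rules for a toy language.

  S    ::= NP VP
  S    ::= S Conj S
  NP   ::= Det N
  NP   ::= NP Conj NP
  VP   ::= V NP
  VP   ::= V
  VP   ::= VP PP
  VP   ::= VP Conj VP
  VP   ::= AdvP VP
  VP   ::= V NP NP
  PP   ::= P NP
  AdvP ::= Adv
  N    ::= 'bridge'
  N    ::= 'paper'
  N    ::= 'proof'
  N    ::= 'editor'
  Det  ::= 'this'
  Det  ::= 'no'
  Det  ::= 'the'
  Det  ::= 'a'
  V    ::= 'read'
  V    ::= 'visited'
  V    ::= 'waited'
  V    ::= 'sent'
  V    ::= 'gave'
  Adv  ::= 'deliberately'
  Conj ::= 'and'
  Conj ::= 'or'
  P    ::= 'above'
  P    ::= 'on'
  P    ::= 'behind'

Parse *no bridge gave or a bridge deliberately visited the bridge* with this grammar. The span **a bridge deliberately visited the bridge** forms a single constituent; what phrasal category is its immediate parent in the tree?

S

S
  S
    NP
      Det: no
      N: bridge
    VP
      V: gave
  Conj: or
  S
    NP
      Det: a
      N: bridge
    VP
      AdvP
        Adv: deliberately
      VP
        V: visited
        NP
          Det: the
          N: bridge
The span 'a bridge deliberately visited the bridge' is the S node built by S → NP VP.
Its mother is the S built by S → S Conj S.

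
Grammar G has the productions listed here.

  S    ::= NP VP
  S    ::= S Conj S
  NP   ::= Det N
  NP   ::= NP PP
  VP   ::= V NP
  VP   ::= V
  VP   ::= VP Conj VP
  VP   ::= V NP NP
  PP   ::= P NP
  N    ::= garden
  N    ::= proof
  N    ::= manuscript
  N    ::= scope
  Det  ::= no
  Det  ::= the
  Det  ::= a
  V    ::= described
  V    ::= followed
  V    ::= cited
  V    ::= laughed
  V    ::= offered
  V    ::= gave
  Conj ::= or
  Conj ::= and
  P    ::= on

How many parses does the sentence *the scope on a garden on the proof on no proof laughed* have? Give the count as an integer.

Two of the 5 distinct bracketings:
[S [NP [NP [Det the] [N scope]] [PP [P on] [NP [NP [Det a] [N garden]] [PP [P on] [NP [NP [Det the] [N proof]] [PP [P on] [NP [Det no] [N proof]]]]]]]] [VP [V laughed]]]
[S [NP [NP [Det the] [N scope]] [PP [P on] [NP [NP [NP [Det a] [N garden]] [PP [P on] [NP [Det the] [N proof]]]] [PP [P on] [NP [Det no] [N proof]]]]]] [VP [V laughed]]]
The trees differ in how a recursive rule is bracketed over the same span.

5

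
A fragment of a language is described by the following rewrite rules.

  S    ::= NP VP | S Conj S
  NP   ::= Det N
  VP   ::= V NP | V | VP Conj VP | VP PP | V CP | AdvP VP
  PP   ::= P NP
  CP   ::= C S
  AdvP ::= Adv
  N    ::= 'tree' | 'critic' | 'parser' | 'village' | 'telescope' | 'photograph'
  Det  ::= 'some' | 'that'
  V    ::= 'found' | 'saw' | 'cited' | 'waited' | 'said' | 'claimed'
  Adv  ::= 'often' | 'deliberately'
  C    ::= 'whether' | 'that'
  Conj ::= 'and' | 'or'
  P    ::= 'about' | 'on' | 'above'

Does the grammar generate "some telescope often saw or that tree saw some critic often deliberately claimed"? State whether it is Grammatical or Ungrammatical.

Ungrammatical

For S → NP VP, the only prefix that parses as NP is 'some telescope', but the remainder 'often saw or that tree saw some critic often deliberately claimed' is not a VP under these rules. The alternative S rule S → S Conj S likewise has no satisfying split.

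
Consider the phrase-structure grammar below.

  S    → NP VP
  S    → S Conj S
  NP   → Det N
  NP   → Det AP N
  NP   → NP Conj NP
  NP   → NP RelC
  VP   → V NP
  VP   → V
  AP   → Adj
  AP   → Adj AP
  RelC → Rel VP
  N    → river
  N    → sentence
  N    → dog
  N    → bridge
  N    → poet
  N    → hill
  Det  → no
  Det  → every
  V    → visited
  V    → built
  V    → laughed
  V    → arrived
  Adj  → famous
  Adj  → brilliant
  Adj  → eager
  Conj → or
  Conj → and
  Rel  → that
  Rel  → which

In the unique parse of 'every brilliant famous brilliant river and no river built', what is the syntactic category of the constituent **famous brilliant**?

AP

S
  NP
    NP
      Det: every
      AP
        Adj: brilliant
        AP
          Adj: famous
          AP
            Adj: brilliant
      N: river
    Conj: and
    NP
      Det: no
      N: river
  VP
    V: built
The span 'famous brilliant' is the AP node built by AP → Adj AP.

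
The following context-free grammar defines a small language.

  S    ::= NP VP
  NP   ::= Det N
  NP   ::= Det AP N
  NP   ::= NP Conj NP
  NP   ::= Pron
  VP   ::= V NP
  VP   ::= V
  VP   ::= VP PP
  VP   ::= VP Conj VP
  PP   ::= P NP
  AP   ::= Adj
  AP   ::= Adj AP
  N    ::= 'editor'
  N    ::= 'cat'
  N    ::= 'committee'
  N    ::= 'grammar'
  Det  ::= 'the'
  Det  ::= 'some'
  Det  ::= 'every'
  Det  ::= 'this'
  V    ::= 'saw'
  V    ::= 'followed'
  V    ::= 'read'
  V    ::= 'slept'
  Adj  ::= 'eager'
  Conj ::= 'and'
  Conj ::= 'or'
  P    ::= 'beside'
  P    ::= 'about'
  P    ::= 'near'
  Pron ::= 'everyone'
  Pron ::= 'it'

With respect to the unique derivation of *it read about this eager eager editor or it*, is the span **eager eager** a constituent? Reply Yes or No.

Yes

[S [NP [Pron it]] [VP [VP [V read]] [PP [P about] [NP [NP [Det this] [AP [Adj eager] [AP [Adj eager]]] [N editor]] [Conj or] [NP [Pron it]]]]]]
The words 'eager eager' are exhaustively dominated by a single AP node (built by AP → Adj AP), so they form a constituent.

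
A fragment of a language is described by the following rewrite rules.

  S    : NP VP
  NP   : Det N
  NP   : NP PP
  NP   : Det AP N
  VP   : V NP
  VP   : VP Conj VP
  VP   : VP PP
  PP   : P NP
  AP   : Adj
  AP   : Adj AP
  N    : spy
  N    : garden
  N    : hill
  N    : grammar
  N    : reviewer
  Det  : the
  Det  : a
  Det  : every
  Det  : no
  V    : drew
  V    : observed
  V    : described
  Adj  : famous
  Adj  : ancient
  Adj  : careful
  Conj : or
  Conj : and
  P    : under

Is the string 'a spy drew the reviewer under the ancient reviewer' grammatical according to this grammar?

Grammatical

[S [NP [Det a] [N spy]] [VP [V drew] [NP [NP [Det the] [N reviewer]] [PP [P under] [NP [Det the] [AP [Adj ancient]] [N reviewer]]]]]]
Each bracket corresponds to one application of a listed rule, so the string is derivable from S.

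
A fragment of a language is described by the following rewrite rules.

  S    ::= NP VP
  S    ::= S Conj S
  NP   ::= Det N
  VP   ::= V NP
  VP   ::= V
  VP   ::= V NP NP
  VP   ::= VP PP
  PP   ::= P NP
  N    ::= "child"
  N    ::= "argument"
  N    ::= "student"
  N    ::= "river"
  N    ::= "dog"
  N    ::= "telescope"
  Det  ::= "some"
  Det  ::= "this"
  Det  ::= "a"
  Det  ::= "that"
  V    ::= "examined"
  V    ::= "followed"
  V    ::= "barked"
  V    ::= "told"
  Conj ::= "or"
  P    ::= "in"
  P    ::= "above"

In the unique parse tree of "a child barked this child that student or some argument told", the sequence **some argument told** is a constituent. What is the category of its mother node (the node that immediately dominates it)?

S
  S
    NP
      Det: a
      N: child
    VP
      V: barked
      NP
        Det: this
        N: child
      NP
        Det: that
        N: student
  Conj: or
  S
    NP
      Det: some
      N: argument
    VP
      V: told
The span 'some argument told' is the S node built by S → NP VP.
Its mother is the S built by S → S Conj S.

S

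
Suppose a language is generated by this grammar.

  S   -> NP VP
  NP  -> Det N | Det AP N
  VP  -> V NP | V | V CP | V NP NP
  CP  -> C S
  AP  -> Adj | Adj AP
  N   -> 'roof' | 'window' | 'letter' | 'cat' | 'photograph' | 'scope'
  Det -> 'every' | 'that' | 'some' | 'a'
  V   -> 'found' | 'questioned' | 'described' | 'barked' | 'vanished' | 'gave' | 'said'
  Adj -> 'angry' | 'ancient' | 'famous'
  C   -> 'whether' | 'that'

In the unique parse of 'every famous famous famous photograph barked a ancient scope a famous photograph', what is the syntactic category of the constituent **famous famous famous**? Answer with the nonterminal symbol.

[S [NP [Det every] [AP [Adj famous] [AP [Adj famous] [AP [Adj famous]]]] [N photograph]] [VP [V barked] [NP [Det a] [AP [Adj ancient]] [N scope]] [NP [Det a] [AP [Adj famous]] [N photograph]]]]
The span 'famous famous famous' is the AP node built by AP → Adj AP.

AP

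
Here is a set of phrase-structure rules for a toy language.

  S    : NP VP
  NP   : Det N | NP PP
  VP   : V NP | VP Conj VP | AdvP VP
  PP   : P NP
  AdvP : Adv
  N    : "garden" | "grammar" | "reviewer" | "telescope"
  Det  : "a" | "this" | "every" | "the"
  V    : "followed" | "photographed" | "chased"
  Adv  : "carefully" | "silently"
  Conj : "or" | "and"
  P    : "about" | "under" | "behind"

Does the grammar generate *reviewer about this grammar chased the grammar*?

For S → NP VP, no prefix of the string parses as an NP.

Ungrammatical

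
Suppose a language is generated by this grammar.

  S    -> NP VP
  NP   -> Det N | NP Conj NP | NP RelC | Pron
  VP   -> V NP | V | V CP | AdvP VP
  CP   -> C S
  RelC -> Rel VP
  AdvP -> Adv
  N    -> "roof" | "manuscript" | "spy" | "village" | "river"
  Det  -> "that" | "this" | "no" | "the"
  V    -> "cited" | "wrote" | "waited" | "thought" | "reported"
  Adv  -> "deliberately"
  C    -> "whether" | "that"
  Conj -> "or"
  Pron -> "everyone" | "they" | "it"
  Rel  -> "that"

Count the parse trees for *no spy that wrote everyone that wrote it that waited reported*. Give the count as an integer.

5

Two of the 5 distinct bracketings:
[S [NP [NP [Det no] [N spy]] [RelC [Rel that] [VP [V wrote] [NP [NP [Pron everyone]] [RelC [Rel that] [VP [V wrote] [NP [NP [Pron it]] [RelC [Rel that] [VP [V waited]]]]]]]]]] [VP [V reported]]]
[S [NP [NP [Det no] [N spy]] [RelC [Rel that] [VP [V wrote] [NP [NP [NP [Pron everyone]] [RelC [Rel that] [VP [V wrote] [NP [Pron it]]]]] [RelC [Rel that] [VP [V waited]]]]]]] [VP [V reported]]]
The trees differ in how a recursive rule is bracketed over the same span.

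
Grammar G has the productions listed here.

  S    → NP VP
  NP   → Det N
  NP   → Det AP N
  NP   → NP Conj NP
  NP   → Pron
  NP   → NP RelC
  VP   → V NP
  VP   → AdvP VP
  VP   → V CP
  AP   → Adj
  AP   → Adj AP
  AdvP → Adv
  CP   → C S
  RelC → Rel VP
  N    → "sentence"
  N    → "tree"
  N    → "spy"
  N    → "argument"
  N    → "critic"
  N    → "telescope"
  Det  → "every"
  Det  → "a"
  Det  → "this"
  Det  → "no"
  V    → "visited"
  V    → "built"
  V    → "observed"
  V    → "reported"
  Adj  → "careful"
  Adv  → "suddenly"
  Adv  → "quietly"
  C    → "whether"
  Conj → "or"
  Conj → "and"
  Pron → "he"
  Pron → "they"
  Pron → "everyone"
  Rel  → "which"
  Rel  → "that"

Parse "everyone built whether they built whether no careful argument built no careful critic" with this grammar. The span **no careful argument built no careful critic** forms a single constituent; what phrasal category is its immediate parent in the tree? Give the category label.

[S [NP [Pron everyone]] [VP [V built] [CP [C whether] [S [NP [Pron they]] [VP [V built] [CP [C whether] [S [NP [Det no] [AP [Adj careful]] [N argument]] [VP [V built] [NP [Det no] [AP [Adj careful]] [N critic]]]]]]]]]]
The span 'no careful argument built no careful critic' is the S node built by S → NP VP.
Its mother is the CP built by CP → C S.

CP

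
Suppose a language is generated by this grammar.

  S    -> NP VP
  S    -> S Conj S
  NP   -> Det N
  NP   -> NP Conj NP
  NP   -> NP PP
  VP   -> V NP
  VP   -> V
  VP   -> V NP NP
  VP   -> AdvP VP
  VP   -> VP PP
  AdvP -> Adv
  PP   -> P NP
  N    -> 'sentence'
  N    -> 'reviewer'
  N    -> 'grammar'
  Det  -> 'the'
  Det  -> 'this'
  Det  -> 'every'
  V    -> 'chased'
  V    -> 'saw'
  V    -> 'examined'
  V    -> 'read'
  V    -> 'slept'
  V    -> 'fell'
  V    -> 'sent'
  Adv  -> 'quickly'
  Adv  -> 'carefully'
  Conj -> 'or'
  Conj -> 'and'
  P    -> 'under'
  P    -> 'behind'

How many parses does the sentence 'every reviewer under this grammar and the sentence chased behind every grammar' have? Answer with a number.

2

The two bracketings:
[S [NP [NP [NP [Det every] [N reviewer]] [PP [P under] [NP [Det this] [N grammar]]]] [Conj and] [NP [Det the] [N sentence]]] [VP [VP [V chased]] [PP [P behind] [NP [Det every] [N grammar]]]]]
[S [NP [NP [Det every] [N reviewer]] [PP [P under] [NP [NP [Det this] [N grammar]] [Conj and] [NP [Det the] [N sentence]]]]] [VP [VP [V chased]] [PP [P behind] [NP [Det every] [N grammar]]]]]
The trees differ in how a recursive rule is bracketed over the same span.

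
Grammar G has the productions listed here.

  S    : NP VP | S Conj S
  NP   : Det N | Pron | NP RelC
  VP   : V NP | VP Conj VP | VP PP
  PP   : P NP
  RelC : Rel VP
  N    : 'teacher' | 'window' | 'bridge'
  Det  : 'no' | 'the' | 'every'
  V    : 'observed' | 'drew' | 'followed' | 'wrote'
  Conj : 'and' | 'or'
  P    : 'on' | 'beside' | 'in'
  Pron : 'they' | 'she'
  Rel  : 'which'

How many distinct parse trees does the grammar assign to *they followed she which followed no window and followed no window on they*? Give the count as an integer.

5

Two of the 5 distinct bracketings:
[S [NP [Pron they]] [VP [V followed] [NP [NP [Pron she]] [RelC [Rel which] [VP [VP [V followed] [NP [Det no] [N window]]] [Conj and] [VP [VP [V followed] [NP [Det no] [N window]]] [PP [P on] [NP [Pron they]]]]]]]]]
[S [NP [Pron they]] [VP [V followed] [NP [NP [Pron she]] [RelC [Rel which] [VP [VP [VP [V followed] [NP [Det no] [N window]]] [Conj and] [VP [V followed] [NP [Det no] [N window]]]] [PP [P on] [NP [Pron they]]]]]]]]
The trees differ in how a recursive rule is bracketed over the same span.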